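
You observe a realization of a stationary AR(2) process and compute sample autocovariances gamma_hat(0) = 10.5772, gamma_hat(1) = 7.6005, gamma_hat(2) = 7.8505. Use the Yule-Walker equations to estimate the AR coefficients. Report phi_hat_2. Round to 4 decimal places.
\hat\phi_{2} = 0.4670

The Yule-Walker equations for an AR(p) process read, in matrix form,
  Gamma_p phi = r_p,   with   (Gamma_p)_{ij} = gamma(|i - j|),
                       (r_p)_i = gamma(i),   i,j = 1..p.
Substitute the sample gammas (Toeplitz matrix and right-hand side of size 2):
  Gamma_p = [[10.5772, 7.6005], [7.6005, 10.5772]]
  r_p     = [7.6005, 7.8505]
Written out:
  10.5772 phi_1 + 7.6005 phi_2 = 7.6005
  7.6005 phi_1 + 10.5772 phi_2 = 7.8505
Solve by Cramer's rule:
  det = gamma(0)^2 - gamma(1)^2 = (10.5772)^2 - (7.6005)^2 = 111.87715984 - 57.76760025 = 54.10955959
  phi_hat_1 = [gamma(1) gamma(0) - gamma(1) gamma(2)] / det = [(7.6005)(10.5772) - (7.6005)(7.8505)] / 54.10955959 = 20.72428335 / 54.10955959 = 0.383
  phi_hat_2 = [gamma(0) gamma(2) - gamma(1)^2] / det = [(10.5772)(7.8505) - (7.6005)^2] / 54.10955959 = 25.26870835 / 54.10955959 = 0.467
So phi_hat = [0.3830, 0.4670].
Therefore phi_hat_2 = 0.4670.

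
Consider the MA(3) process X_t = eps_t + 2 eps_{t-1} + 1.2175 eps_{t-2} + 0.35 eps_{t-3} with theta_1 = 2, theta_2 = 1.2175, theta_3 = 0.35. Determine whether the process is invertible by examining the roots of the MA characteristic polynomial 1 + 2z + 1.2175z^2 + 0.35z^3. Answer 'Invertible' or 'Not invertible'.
\text{Not invertible}

The MA(q) characteristic polynomial is P(z) = 1 + 2z + 1.2175z^2 + 0.35z^3.
Invertibility requires all roots to lie outside the unit circle, i.e. |z| > 1 for every root.
Degree 3: look for a simple real root z0 first, then factor out (1 - z/z0) and solve the remaining quadratic.
Testing z0 = -0.8: P(-0.8) = 1 + (2)(-0.8) + (1.2175)(-0.8)^2 + (0.35)(-0.8)^3
  = 1 + (-1.6) + (0.7792) + (-0.1792) = 0.  So z_0 = -0.8 is a root, |z_0| = 0.8.
Divide out the factor (1 + 1.25 z) = (1 - z/z0) (since 1/z0 = -1.25):
  P(z) = (1 + 1.25 z)(1 + (0.75) z + (0.28) z^2)
  [check: z-coef 0.75 - (-1.25) = 2; z^2-coef 0.28 - (-1.25)(0.75) = 1.2175; z^3-coef -(-1.25)(0.28) = 0.35.]
Remaining roots from the quadratic factor 1 + (0.75) z + (0.28) z^2:
  Set 1 + (0.75) z + (0.28) z^2 = 0, i.e. a z^2 + b z + c = 0 with a = 0.28, b = 0.75, c = 1.
  Discriminant D = b^2 - 4ac = (0.75)^2 - 4*(0.28)*1 = 0.5625 - (1.12) = -0.5575.
  D < 0, so the roots are the complex-conjugate pair z = (-b +/- i sqrt(-D)) / (2a) = -1.3393 +/- 1.3333i.
  For a conjugate pair |z|^2 = z * conj(z) = (product of roots) = c/a = 1/(0.28) = 3.571429, so |z| = sqrt(3.571429) = 1.8898 for both roots.
Moduli of all roots: 0.8000, 1.8898, 1.8898.
All moduli strictly greater than 1? No.
Verdict: Not invertible.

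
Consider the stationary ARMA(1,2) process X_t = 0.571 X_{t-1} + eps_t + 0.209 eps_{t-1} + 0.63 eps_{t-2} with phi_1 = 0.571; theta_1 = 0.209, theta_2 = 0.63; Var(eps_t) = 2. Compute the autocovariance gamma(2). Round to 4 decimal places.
\gamma(2) = 4.2276

Multiply the model equation by X_{t-k} and take expectations. With theta_0 = psi_0 = 1 and psi_j the MA(infinity) weights, this gives
  gamma(k) - sum_i phi_i gamma(k-i) = c_k,
  c_k = sigma^2 * sum_{j=k..q} theta_j psi_{j-k}   (c_k = 0 for k > q),
using gamma(-m) = gamma(m).
psi-weights needed (psi_j = theta_j + sum_i phi_i psi_{j-i}):
  psi_1 = theta_1 + phi_1 = 0.209 + (0.571) = 0.78
  psi_2 = theta_2 + phi_1 psi_1 = 0.63 + (0.571)(0.78) = 1.07538
Right-hand sides:
  c_0 = sigma^2 (1 + theta_1 psi_1 + theta_2 psi_2) = 2 * (1 + (0.209)(0.78) + (0.63)(1.07538)) = 2 * 1.840509 = 3.681019
  c_1 = sigma^2 (theta_1 + theta_2 psi_1) = 2 * (0.209 + (0.63)(0.78)) = 1.4008
  c_2 = sigma^2 theta_2 = 2 * (0.63) = 1.26
Equations for k = 0 and k = 1 (AR order 1):
  gamma(0) = phi_1 gamma(1) + c_0
  gamma(1) = phi_1 gamma(0) + c_1
Substituting the second into the first: gamma(0) (1 - phi_1^2) = c_0 + phi_1 c_1, so
  gamma(0) = (c_0 + phi_1 c_1) / (1 - phi_1^2) = (3.681019 + (0.571)(1.4008)) / (1 - (0.571)^2) = 4.480876 / 0.673959 = 6.648588.
  gamma(1) = phi_1 gamma(0) + c_1 = (0.571)(6.648588) + (1.4008) = 5.197144.
For k = 2: gamma(2) = phi_1 gamma(1) + c_2
  = (0.571)(5.197144) + (1.26) = 4.227569.
Therefore gamma(2) = 4.2276 (to 4 decimal places).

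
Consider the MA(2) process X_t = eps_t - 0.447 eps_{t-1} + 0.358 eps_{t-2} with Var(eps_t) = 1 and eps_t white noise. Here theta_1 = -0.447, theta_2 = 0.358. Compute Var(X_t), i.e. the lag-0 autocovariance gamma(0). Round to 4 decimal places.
\gamma(0) = 1.3280

For an MA(q) process X_t = eps_t + sum_i theta_i eps_{t-i} with
Var(eps_t) = sigma^2, the variance is
  gamma(0) = sigma^2 * (1 + sum_i theta_i^2).
  sum_i theta_i^2 = (-0.447)^2 + (0.358)^2 = 0.199809 + 0.128164 = 0.327973.
  gamma(0) = 1 * (1 + 0.327973) = 1 * 1.327973 = 1.327973, which rounds to 1.3280.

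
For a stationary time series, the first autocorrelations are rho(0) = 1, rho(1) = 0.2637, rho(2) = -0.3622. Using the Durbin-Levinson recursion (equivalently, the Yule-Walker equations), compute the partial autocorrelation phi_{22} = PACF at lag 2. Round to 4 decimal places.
\phi_{22} = -0.4640

The PACF at lag k is phi_{kk}, the last component of the solution
to the Yule-Walker system G_k phi = r_k where
  (G_k)_{ij} = rho(|i - j|), (r_k)_i = rho(i), i,j = 1..k.
Equivalently, Durbin-Levinson gives phi_{kk} iteratively:
  phi_{11} = rho(1)
  phi_{kk} = [rho(k) - sum_{j=1..k-1} phi_{k-1,j} rho(k-j)]
            / [1 - sum_{j=1..k-1} phi_{k-1,j} rho(j)],
  phi_{k,j} = phi_{k-1,j} - phi_{kk} phi_{k-1,k-j},  j = 1..k-1.
Step k = 1:
  phi_11 = rho(1) = 0.2637.
Step k = 2:
  phi_22 = [rho(2) - phi_11 rho(1)] / [1 - phi_11 rho(1)] = [-0.3622 - (0.2637)(0.2637)] / [1 - (0.2637)(0.2637)]
         = -0.43173769 / 0.93046231 = -0.464.
Therefore phi_{22} = -0.4640.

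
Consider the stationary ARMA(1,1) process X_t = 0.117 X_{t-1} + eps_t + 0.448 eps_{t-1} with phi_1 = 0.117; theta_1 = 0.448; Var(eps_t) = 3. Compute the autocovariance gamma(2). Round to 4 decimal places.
\gamma(2) = 0.2116

Multiply the model equation by X_{t-k} and take expectations. With theta_0 = psi_0 = 1 and psi_j the MA(infinity) weights, this gives
  gamma(k) - sum_i phi_i gamma(k-i) = c_k,
  c_k = sigma^2 * sum_{j=k..q} theta_j psi_{j-k}   (c_k = 0 for k > q),
using gamma(-m) = gamma(m).
psi-weights needed (psi_j = theta_j + sum_i phi_i psi_{j-i}):
  psi_1 = theta_1 + phi_1 = 0.448 + (0.117) = 0.565
Right-hand sides:
  c_0 = sigma^2 (1 + theta_1 psi_1) = 3 * (1 + (0.448)(0.565)) = 3 * 1.25312 = 3.75936
  c_1 = sigma^2 theta_1 = 3 * (0.448) = 1.344
  c_2 = 0
Equations for k = 0 and k = 1 (AR order 1):
  gamma(0) = phi_1 gamma(1) + c_0
  gamma(1) = phi_1 gamma(0) + c_1
Substituting the second into the first: gamma(0) (1 - phi_1^2) = c_0 + phi_1 c_1, so
  gamma(0) = (c_0 + phi_1 c_1) / (1 - phi_1^2) = (3.75936 + (0.117)(1.344)) / (1 - (0.117)^2) = 3.916608 / 0.986311 = 3.970967.
  gamma(1) = phi_1 gamma(0) + c_1 = (0.117)(3.970967) + (1.344) = 1.808603.
For k = 2 (> q): gamma(2) = phi_1 gamma(1) = (0.117)(1.808603) = 0.211607.
Therefore gamma(2) = 0.2116 (to 4 decimal places).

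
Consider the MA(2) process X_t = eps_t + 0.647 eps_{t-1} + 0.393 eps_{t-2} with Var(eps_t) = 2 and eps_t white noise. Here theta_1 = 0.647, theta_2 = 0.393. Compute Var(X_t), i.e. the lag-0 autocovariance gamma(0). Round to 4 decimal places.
\gamma(0) = 3.1461

For an MA(q) process X_t = eps_t + sum_i theta_i eps_{t-i} with
Var(eps_t) = sigma^2, the variance is
  gamma(0) = sigma^2 * (1 + sum_i theta_i^2).
  sum_i theta_i^2 = (0.647)^2 + (0.393)^2 = 0.418609 + 0.154449 = 0.573058.
  gamma(0) = 2 * (1 + 0.573058) = 2 * 1.573058 = 3.146116, which rounds to 3.1461.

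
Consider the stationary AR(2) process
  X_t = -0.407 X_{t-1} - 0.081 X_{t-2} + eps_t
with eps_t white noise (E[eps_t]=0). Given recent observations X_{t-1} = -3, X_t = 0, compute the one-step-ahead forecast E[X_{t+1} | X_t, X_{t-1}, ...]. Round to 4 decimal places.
E[X_{t+1} \mid \mathcal F_t] = 0.2430

For an AR(p) model X_t = c + sum_i phi_i X_{t-i} + eps_t, the
one-step-ahead conditional mean is
  E[X_{t+1} | X_t, ...] = c + sum_i phi_i X_{t+1-i}.
Substitute known values:
  E[X_{t+1} | ...] = (-0.407) * (0) + (-0.081) * (-3)
                   = 0.2430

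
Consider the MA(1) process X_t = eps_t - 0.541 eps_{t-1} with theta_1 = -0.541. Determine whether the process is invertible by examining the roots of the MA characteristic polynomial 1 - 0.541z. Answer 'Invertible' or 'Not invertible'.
\text{Invertible}

The MA(q) characteristic polynomial is P(z) = 1 - 0.541z.
Invertibility requires all roots to lie outside the unit circle, i.e. |z| > 1 for every root.
This is linear in z: 1 + (-0.541) z = 0  =>  z = -1/(-0.541) = 1.848429,  |z| = 1.848429.
Moduli of all roots: 1.8484.
All moduli strictly greater than 1? Yes.
Verdict: Invertible.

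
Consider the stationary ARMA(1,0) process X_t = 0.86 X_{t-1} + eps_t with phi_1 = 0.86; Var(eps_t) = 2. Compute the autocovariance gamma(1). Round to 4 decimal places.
\gamma(1) = 6.6052

Multiply the model equation by X_{t-k} and take expectations. With theta_0 = psi_0 = 1 and psi_j the MA(infinity) weights, this gives
  gamma(k) - sum_i phi_i gamma(k-i) = c_k,
  c_k = sigma^2 * sum_{j=k..q} theta_j psi_{j-k}   (c_k = 0 for k > q),
using gamma(-m) = gamma(m).
Pure AR (q = 0): c_0 = sigma^2 = 2, c_k = 0 for k >= 1.
Equations for k = 0 and k = 1 (AR order 1):
  gamma(0) = phi_1 gamma(1) + c_0
  gamma(1) = phi_1 gamma(0) + c_1
Substituting the second into the first: gamma(0) (1 - phi_1^2) = c_0 + phi_1 c_1, so
  gamma(0) = c_0 / (1 - phi_1^2) = 2 / (1 - (0.86)^2) = 2 / 0.2604 = 7.680492.
  gamma(1) = phi_1 gamma(0) = (0.86)(7.680492) = 6.605223.
Therefore gamma(1) = 6.6052 (to 4 decimal places).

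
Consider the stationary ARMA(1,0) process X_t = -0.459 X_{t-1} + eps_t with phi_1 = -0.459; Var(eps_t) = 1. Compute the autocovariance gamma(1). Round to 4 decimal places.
\gamma(1) = -0.5815

Multiply the model equation by X_{t-k} and take expectations. With theta_0 = psi_0 = 1 and psi_j the MA(infinity) weights, this gives
  gamma(k) - sum_i phi_i gamma(k-i) = c_k,
  c_k = sigma^2 * sum_{j=k..q} theta_j psi_{j-k}   (c_k = 0 for k > q),
using gamma(-m) = gamma(m).
Pure AR (q = 0): c_0 = sigma^2 = 1, c_k = 0 for k >= 1.
Equations for k = 0 and k = 1 (AR order 1):
  gamma(0) = phi_1 gamma(1) + c_0
  gamma(1) = phi_1 gamma(0) + c_1
Substituting the second into the first: gamma(0) (1 - phi_1^2) = c_0 + phi_1 c_1, so
  gamma(0) = c_0 / (1 - phi_1^2) = 1 / (1 - (-0.459)^2) = 1 / 0.789319 = 1.266915.
  gamma(1) = phi_1 gamma(0) = (-0.459)(1.266915) = -0.581514.
Therefore gamma(1) = -0.5815 (to 4 decimal places).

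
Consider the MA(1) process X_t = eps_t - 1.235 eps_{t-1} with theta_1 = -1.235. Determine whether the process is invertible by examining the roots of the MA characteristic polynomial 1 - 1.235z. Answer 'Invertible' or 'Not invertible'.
\text{Not invertible}

The MA(q) characteristic polynomial is P(z) = 1 - 1.235z.
Invertibility requires all roots to lie outside the unit circle, i.e. |z| > 1 for every root.
This is linear in z: 1 + (-1.235) z = 0  =>  z = -1/(-1.235) = 0.809717,  |z| = 0.809717.
Moduli of all roots: 0.8097.
All moduli strictly greater than 1? No.
Verdict: Not invertible.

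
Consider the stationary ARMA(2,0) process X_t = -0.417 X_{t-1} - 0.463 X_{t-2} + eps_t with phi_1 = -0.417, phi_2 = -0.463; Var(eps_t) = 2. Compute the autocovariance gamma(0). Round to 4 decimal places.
\gamma(0) = 2.7708

Multiply the model equation by X_{t-k} and take expectations. With theta_0 = psi_0 = 1 and psi_j the MA(infinity) weights, this gives
  gamma(k) - sum_i phi_i gamma(k-i) = c_k,
  c_k = sigma^2 * sum_{j=k..q} theta_j psi_{j-k}   (c_k = 0 for k > q),
using gamma(-m) = gamma(m).
Pure AR (q = 0): c_0 = sigma^2 = 2, c_k = 0 for k >= 1.
Equations for k = 0, 1, 2 (AR order 2, c_2 = 0):
  (E0) gamma(0) = phi_1 gamma(1) + phi_2 gamma(2) + c_0
  (E1) gamma(1) = phi_1 gamma(0) + phi_2 gamma(1) + c_1
  (E2) gamma(2) = phi_1 gamma(1) + phi_2 gamma(0)
From (E1): gamma(1) = A gamma(0) + B with
  A = phi_1 / (1 - phi_2) = -0.417 / 1.463 = -0.285031,   B = c_1 / (1 - phi_2) = 0 / 1.463 = 0.
Insert (E2) into (E0): gamma(0) (1 - phi_2^2) = phi_1 (1 + phi_2) gamma(1) + c_0.
  phi_1 (1 + phi_2) = (-0.417)(0.537) = -0.223929,   1 - phi_2^2 = 0.785631.
Replace gamma(1) by A gamma(0) + B and collect gamma(0):
  gamma(0) [0.785631 - (-0.223929)(-0.285031)] = c_0 = 2
  gamma(0) * 0.721804 = 2
  gamma(0) = 2 / 0.721804 = 2.770834.
Therefore gamma(0) = 2.7708 (to 4 decimal places).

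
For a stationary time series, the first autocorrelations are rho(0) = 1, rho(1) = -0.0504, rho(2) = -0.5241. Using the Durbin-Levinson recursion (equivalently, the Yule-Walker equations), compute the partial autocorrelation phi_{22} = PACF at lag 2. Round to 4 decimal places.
\phi_{22} = -0.5280

The PACF at lag k is phi_{kk}, the last component of the solution
to the Yule-Walker system G_k phi = r_k where
  (G_k)_{ij} = rho(|i - j|), (r_k)_i = rho(i), i,j = 1..k.
Equivalently, Durbin-Levinson gives phi_{kk} iteratively:
  phi_{11} = rho(1)
  phi_{kk} = [rho(k) - sum_{j=1..k-1} phi_{k-1,j} rho(k-j)]
            / [1 - sum_{j=1..k-1} phi_{k-1,j} rho(j)],
  phi_{k,j} = phi_{k-1,j} - phi_{kk} phi_{k-1,k-j},  j = 1..k-1.
Step k = 1:
  phi_11 = rho(1) = -0.0504.
Step k = 2:
  phi_22 = [rho(2) - phi_11 rho(1)] / [1 - phi_11 rho(1)] = [-0.5241 - (-0.0504)(-0.0504)] / [1 - (-0.0504)(-0.0504)]
         = -0.52664016 / 0.99745984 = -0.528.
Therefore phi_{22} = -0.5280.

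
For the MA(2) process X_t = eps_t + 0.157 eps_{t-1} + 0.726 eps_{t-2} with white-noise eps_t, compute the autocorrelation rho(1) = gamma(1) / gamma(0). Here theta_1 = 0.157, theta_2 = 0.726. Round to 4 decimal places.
\rho(1) = 0.1746

For an MA(q) process with theta_0 = 1, the autocovariance is
  gamma(k) = sigma^2 * sum_{i=0..q-k} theta_i * theta_{i+k},
and rho(k) = gamma(k) / gamma(0). Sigma^2 cancels.
  numerator   = (1)*(0.157) + (0.157)*(0.726) = 0.270982.
  denominator = (1)^2 + (0.157)^2 + (0.726)^2 = 1.551725.
  rho(1) = 0.270982 / 1.551725 = 0.1746.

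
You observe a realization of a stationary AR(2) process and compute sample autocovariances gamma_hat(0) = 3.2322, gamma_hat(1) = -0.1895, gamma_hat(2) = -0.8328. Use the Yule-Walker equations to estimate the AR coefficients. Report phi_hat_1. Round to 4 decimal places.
\hat\phi_{1} = -0.0740

The Yule-Walker equations for an AR(p) process read, in matrix form,
  Gamma_p phi = r_p,   with   (Gamma_p)_{ij} = gamma(|i - j|),
                       (r_p)_i = gamma(i),   i,j = 1..p.
Substitute the sample gammas (Toeplitz matrix and right-hand side of size 2):
  Gamma_p = [[3.2322, -0.1895], [-0.1895, 3.2322]]
  r_p     = [-0.1895, -0.8328]
Written out:
  3.2322 phi_1 - 0.1895 phi_2 = -0.1895
  -0.1895 phi_1 + 3.2322 phi_2 = -0.8328
Solve by Cramer's rule:
  det = gamma(0)^2 - gamma(1)^2 = (3.2322)^2 - (-0.1895)^2 = 10.44711684 - 0.03591025 = 10.41120659
  phi_hat_1 = [gamma(1) gamma(0) - gamma(1) gamma(2)] / det = [(-0.1895)(3.2322) - (-0.1895)(-0.8328)] / 10.41120659 = -0.7703175 / 10.41120659 = -0.074
  phi_hat_2 = [gamma(0) gamma(2) - gamma(1)^2] / det = [(3.2322)(-0.8328) - (-0.1895)^2] / 10.41120659 = -2.72768641 / 10.41120659 = -0.262
So phi_hat = [-0.0740, -0.2620].
Therefore phi_hat_1 = -0.0740.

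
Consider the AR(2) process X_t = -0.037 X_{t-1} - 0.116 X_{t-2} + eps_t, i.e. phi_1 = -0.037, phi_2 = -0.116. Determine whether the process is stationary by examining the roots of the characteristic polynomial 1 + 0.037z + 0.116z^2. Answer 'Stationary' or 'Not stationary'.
\text{Stationary}

The AR(p) characteristic polynomial is P(z) = 1 + 0.037z + 0.116z^2.
Stationarity requires all roots to lie outside the unit circle, i.e. |z| > 1 for every root.
Set 1 + (0.037) z + (0.116) z^2 = 0, i.e. a z^2 + b z + c = 0 with a = 0.116, b = 0.037, c = 1.
Discriminant D = b^2 - 4ac = (0.037)^2 - 4*(0.116)*1 = 0.001369 - (0.464) = -0.462631.
D < 0, so the roots are the complex-conjugate pair z = (-b +/- i sqrt(-D)) / (2a) = -0.1595 +/- 2.9318i.
For a conjugate pair |z|^2 = z * conj(z) = (product of roots) = c/a = 1/(0.116) = 8.62069, so |z| = sqrt(8.62069) = 2.9361 for both roots.
Moduli of all roots: 2.9361, 2.9361.
All moduli strictly greater than 1? Yes.
Verdict: Stationary.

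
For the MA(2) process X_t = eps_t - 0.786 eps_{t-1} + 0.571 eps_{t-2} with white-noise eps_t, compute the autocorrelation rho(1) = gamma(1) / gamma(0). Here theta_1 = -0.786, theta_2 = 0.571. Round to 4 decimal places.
\rho(1) = -0.6352

For an MA(q) process with theta_0 = 1, the autocovariance is
  gamma(k) = sigma^2 * sum_{i=0..q-k} theta_i * theta_{i+k},
and rho(k) = gamma(k) / gamma(0). Sigma^2 cancels.
  numerator   = (1)*(-0.786) + (-0.786)*(0.571) = -1.234806.
  denominator = (1)^2 + (-0.786)^2 + (0.571)^2 = 1.943837.
  rho(1) = -1.234806 / 1.943837 = -0.6352.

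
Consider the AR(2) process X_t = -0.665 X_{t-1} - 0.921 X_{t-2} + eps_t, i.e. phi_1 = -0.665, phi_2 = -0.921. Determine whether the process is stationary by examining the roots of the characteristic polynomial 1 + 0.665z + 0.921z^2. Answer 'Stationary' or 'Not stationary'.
\text{Stationary}

The AR(p) characteristic polynomial is P(z) = 1 + 0.665z + 0.921z^2.
Stationarity requires all roots to lie outside the unit circle, i.e. |z| > 1 for every root.
Set 1 + (0.665) z + (0.921) z^2 = 0, i.e. a z^2 + b z + c = 0 with a = 0.921, b = 0.665, c = 1.
Discriminant D = b^2 - 4ac = (0.665)^2 - 4*(0.921)*1 = 0.442225 - (3.684) = -3.241775.
D < 0, so the roots are the complex-conjugate pair z = (-b +/- i sqrt(-D)) / (2a) = -0.361 +/- 0.9775i.
For a conjugate pair |z|^2 = z * conj(z) = (product of roots) = c/a = 1/(0.921) = 1.085776, so |z| = sqrt(1.085776) = 1.042 for both roots.
Moduli of all roots: 1.0420, 1.0420.
All moduli strictly greater than 1? Yes.
Verdict: Stationary.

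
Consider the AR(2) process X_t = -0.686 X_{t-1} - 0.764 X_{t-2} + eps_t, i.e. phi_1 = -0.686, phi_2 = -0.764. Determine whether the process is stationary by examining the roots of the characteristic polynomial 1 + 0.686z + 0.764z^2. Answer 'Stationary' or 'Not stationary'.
\text{Stationary}

The AR(p) characteristic polynomial is P(z) = 1 + 0.686z + 0.764z^2.
Stationarity requires all roots to lie outside the unit circle, i.e. |z| > 1 for every root.
Set 1 + (0.686) z + (0.764) z^2 = 0, i.e. a z^2 + b z + c = 0 with a = 0.764, b = 0.686, c = 1.
Discriminant D = b^2 - 4ac = (0.686)^2 - 4*(0.764)*1 = 0.470596 - (3.056) = -2.585404.
D < 0, so the roots are the complex-conjugate pair z = (-b +/- i sqrt(-D)) / (2a) = -0.449 +/- 1.0523i.
For a conjugate pair |z|^2 = z * conj(z) = (product of roots) = c/a = 1/(0.764) = 1.308901, so |z| = sqrt(1.308901) = 1.1441 for both roots.
Moduli of all roots: 1.1441, 1.1441.
All moduli strictly greater than 1? Yes.
Verdict: Stationary.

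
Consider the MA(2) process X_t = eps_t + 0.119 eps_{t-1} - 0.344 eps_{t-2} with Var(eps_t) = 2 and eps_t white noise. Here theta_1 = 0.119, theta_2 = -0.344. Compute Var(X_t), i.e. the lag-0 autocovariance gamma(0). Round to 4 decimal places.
\gamma(0) = 2.2650

For an MA(q) process X_t = eps_t + sum_i theta_i eps_{t-i} with
Var(eps_t) = sigma^2, the variance is
  gamma(0) = sigma^2 * (1 + sum_i theta_i^2).
  sum_i theta_i^2 = (0.119)^2 + (-0.344)^2 = 0.014161 + 0.118336 = 0.132497.
  gamma(0) = 2 * (1 + 0.132497) = 2 * 1.132497 = 2.264994, which rounds to 2.2650.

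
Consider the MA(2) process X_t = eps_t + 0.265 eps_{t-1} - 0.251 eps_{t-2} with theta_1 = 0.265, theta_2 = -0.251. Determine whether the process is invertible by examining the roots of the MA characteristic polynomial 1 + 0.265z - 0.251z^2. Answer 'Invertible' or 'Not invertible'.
\text{Invertible}

The MA(q) characteristic polynomial is P(z) = 1 + 0.265z - 0.251z^2.
Invertibility requires all roots to lie outside the unit circle, i.e. |z| > 1 for every root.
Set 1 + (0.265) z + (-0.251) z^2 = 0, i.e. a z^2 + b z + c = 0 with a = -0.251, b = 0.265, c = 1.
Discriminant D = b^2 - 4ac = (0.265)^2 - 4*(-0.251)*1 = 0.070225 - (-1.004) = 1.074225.
D >= 0, so the roots are real: z = (-b +/- sqrt(D)) / (2a) = (-0.265 +/- 1.036448) / (-0.502).
  z_1 = (-0.265 + 1.036448) / (-0.502) = -1.5367,   |z_1| = 1.5367.
  z_2 = (-0.265 - 1.036448) / (-0.502) = 2.5925,   |z_2| = 2.5925.
Moduli of all roots: 1.5367, 2.5925.
All moduli strictly greater than 1? Yes.
Verdict: Invertible.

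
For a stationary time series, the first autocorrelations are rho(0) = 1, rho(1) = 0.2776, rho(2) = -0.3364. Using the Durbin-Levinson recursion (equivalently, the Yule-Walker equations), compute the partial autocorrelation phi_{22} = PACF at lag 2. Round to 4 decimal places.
\phi_{22} = -0.4480

The PACF at lag k is phi_{kk}, the last component of the solution
to the Yule-Walker system G_k phi = r_k where
  (G_k)_{ij} = rho(|i - j|), (r_k)_i = rho(i), i,j = 1..k.
Equivalently, Durbin-Levinson gives phi_{kk} iteratively:
  phi_{11} = rho(1)
  phi_{kk} = [rho(k) - sum_{j=1..k-1} phi_{k-1,j} rho(k-j)]
            / [1 - sum_{j=1..k-1} phi_{k-1,j} rho(j)],
  phi_{k,j} = phi_{k-1,j} - phi_{kk} phi_{k-1,k-j},  j = 1..k-1.
Step k = 1:
  phi_11 = rho(1) = 0.2776.
Step k = 2:
  phi_22 = [rho(2) - phi_11 rho(1)] / [1 - phi_11 rho(1)] = [-0.3364 - (0.2776)(0.2776)] / [1 - (0.2776)(0.2776)]
         = -0.41346176 / 0.92293824 = -0.448.
Therefore phi_{22} = -0.4480.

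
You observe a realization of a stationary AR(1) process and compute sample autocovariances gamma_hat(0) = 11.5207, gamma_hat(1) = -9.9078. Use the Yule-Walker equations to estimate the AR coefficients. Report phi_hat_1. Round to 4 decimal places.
\hat\phi_{1} = -0.8600

The Yule-Walker equations for an AR(p) process read, in matrix form,
  Gamma_p phi = r_p,   with   (Gamma_p)_{ij} = gamma(|i - j|),
                       (r_p)_i = gamma(i),   i,j = 1..p.
Substitute the sample gammas (Toeplitz matrix and right-hand side of size 1):
  Gamma_p = [[11.5207]]
  r_p     = [-9.9078]
With p = 1 this is the single equation gamma(0) phi_1 = gamma(1):
  phi_hat_1 = gamma(1) / gamma(0) = -9.9078 / 11.5207 = -0.8600.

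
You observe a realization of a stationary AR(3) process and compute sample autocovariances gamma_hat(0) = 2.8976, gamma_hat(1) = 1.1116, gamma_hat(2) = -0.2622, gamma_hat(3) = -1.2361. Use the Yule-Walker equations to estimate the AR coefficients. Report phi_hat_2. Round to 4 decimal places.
\hat\phi_{2} = -0.1070

The Yule-Walker equations for an AR(p) process read, in matrix form,
  Gamma_p phi = r_p,   with   (Gamma_p)_{ij} = gamma(|i - j|),
                       (r_p)_i = gamma(i),   i,j = 1..p.
Substitute the sample gammas (Toeplitz matrix and right-hand side of size 3):
  Gamma_p = [[2.8976, 1.1116, -0.2622], [1.1116, 2.8976, 1.1116], [-0.2622, 1.1116, 2.8976]]
  r_p     = [1.1116, -0.2622, -1.2361]
Written out (R1..R3):
  (R1) 2.8976 phi_1 + 1.1116 phi_2 - 0.2622 phi_3 = 1.1116
  (R2) 1.1116 phi_1 + 2.8976 phi_2 + 1.1116 phi_3 = -0.2622
  (R3) -0.2622 phi_1 + 1.1116 phi_2 + 2.8976 phi_3 = -1.2361
Gaussian elimination:
  R2 <- R2 - (1.1116/2.8976) R1 = R2 - (0.383628) R1:  2.471159 phi_2 + 1.212187 phi_3 = -0.688641
  R3 <- R3 - (-0.2622/2.8976) R1 = R3 - (-0.090489) R1:  1.212187 phi_2 + 2.873874 phi_3 = -1.135513
  R3 <- R3 - (1.212187/2.471159) R2 = R3 - (0.490534) R2:  2.279255 phi_3 = -0.797711
Back-substitution:
  phi_hat_3 = -0.797711 / 2.279255 = -0.349988
  phi_hat_2 = (-0.688641 - (1.212187)(-0.349988)) / 2.471159 = -0.10699
  phi_hat_1 = (1.1116 - (1.1116)(-0.10699) - (-0.2622)(-0.349988)) / 2.8976 = 0.393002
So phi_hat = [0.3930, -0.1070, -0.3500].
Therefore phi_hat_2 = -0.1070.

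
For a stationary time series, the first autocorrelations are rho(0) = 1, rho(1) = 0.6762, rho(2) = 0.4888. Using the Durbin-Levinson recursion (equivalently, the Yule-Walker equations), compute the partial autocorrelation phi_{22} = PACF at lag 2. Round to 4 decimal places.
\phi_{22} = 0.0581

The PACF at lag k is phi_{kk}, the last component of the solution
to the Yule-Walker system G_k phi = r_k where
  (G_k)_{ij} = rho(|i - j|), (r_k)_i = rho(i), i,j = 1..k.
Equivalently, Durbin-Levinson gives phi_{kk} iteratively:
  phi_{11} = rho(1)
  phi_{kk} = [rho(k) - sum_{j=1..k-1} phi_{k-1,j} rho(k-j)]
            / [1 - sum_{j=1..k-1} phi_{k-1,j} rho(j)],
  phi_{k,j} = phi_{k-1,j} - phi_{kk} phi_{k-1,k-j},  j = 1..k-1.
Step k = 1:
  phi_11 = rho(1) = 0.6762.
Step k = 2:
  phi_22 = [rho(2) - phi_11 rho(1)] / [1 - phi_11 rho(1)] = [0.4888 - (0.6762)(0.6762)] / [1 - (0.6762)(0.6762)]
         = 0.03155356 / 0.54275356 = 0.0581.
Therefore phi_{22} = 0.0581.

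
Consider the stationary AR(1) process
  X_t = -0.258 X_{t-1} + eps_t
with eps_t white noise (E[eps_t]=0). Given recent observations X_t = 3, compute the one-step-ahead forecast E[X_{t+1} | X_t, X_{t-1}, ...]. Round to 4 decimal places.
E[X_{t+1} \mid \mathcal F_t] = -0.7740

For an AR(p) model X_t = c + sum_i phi_i X_{t-i} + eps_t, the
one-step-ahead conditional mean is
  E[X_{t+1} | X_t, ...] = c + sum_i phi_i X_{t+1-i}.
Substitute known values:
  E[X_{t+1} | ...] = (-0.258) * (3)
                   = -0.7740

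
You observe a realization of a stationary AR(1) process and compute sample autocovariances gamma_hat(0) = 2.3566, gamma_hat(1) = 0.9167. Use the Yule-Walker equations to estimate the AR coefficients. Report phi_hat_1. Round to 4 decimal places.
\hat\phi_{1} = 0.3890

The Yule-Walker equations for an AR(p) process read, in matrix form,
  Gamma_p phi = r_p,   with   (Gamma_p)_{ij} = gamma(|i - j|),
                       (r_p)_i = gamma(i),   i,j = 1..p.
Substitute the sample gammas (Toeplitz matrix and right-hand side of size 1):
  Gamma_p = [[2.3566]]
  r_p     = [0.9167]
With p = 1 this is the single equation gamma(0) phi_1 = gamma(1):
  phi_hat_1 = gamma(1) / gamma(0) = 0.9167 / 2.3566 = 0.3890.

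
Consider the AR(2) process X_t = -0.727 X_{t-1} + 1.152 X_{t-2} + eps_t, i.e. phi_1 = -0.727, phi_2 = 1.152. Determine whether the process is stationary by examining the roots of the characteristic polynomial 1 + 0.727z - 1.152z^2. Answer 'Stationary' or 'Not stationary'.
\text{Not stationary}

The AR(p) characteristic polynomial is P(z) = 1 + 0.727z - 1.152z^2.
Stationarity requires all roots to lie outside the unit circle, i.e. |z| > 1 for every root.
Set 1 + (0.727) z + (-1.152) z^2 = 0, i.e. a z^2 + b z + c = 0 with a = -1.152, b = 0.727, c = 1.
Discriminant D = b^2 - 4ac = (0.727)^2 - 4*(-1.152)*1 = 0.528529 - (-4.608) = 5.136529.
D >= 0, so the roots are real: z = (-b +/- sqrt(D)) / (2a) = (-0.727 +/- 2.266391) / (-2.304).
  z_1 = (-0.727 + 2.266391) / (-2.304) = -0.6681,   |z_1| = 0.6681.
  z_2 = (-0.727 - 2.266391) / (-2.304) = 1.2992,   |z_2| = 1.2992.
Moduli of all roots: 0.6681, 1.2992.
All moduli strictly greater than 1? No.
Verdict: Not stationary.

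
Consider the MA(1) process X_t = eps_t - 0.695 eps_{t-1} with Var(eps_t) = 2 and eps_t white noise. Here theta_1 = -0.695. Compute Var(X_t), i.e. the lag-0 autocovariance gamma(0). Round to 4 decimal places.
\gamma(0) = 2.9661

For an MA(q) process X_t = eps_t + sum_i theta_i eps_{t-i} with
Var(eps_t) = sigma^2, the variance is
  gamma(0) = sigma^2 * (1 + sum_i theta_i^2).
  sum_i theta_i^2 = (-0.695)^2 = 0.483025.
  gamma(0) = 2 * (1 + 0.483025) = 2 * 1.483025 = 2.96605, which rounds to 2.9661.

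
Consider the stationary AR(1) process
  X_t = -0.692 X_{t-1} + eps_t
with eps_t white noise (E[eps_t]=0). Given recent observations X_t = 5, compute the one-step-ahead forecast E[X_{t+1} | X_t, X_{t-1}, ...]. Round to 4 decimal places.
E[X_{t+1} \mid \mathcal F_t] = -3.4600

For an AR(p) model X_t = c + sum_i phi_i X_{t-i} + eps_t, the
one-step-ahead conditional mean is
  E[X_{t+1} | X_t, ...] = c + sum_i phi_i X_{t+1-i}.
Substitute known values:
  E[X_{t+1} | ...] = (-0.692) * (5)
                   = -3.4600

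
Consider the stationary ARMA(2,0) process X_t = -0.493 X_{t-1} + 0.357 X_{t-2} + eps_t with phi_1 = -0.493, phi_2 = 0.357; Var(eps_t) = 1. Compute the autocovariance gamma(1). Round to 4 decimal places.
\gamma(1) = -2.1321

Multiply the model equation by X_{t-k} and take expectations. With theta_0 = psi_0 = 1 and psi_j the MA(infinity) weights, this gives
  gamma(k) - sum_i phi_i gamma(k-i) = c_k,
  c_k = sigma^2 * sum_{j=k..q} theta_j psi_{j-k}   (c_k = 0 for k > q),
using gamma(-m) = gamma(m).
Pure AR (q = 0): c_0 = sigma^2 = 1, c_k = 0 for k >= 1.
Equations for k = 0, 1, 2 (AR order 2, c_2 = 0):
  (E0) gamma(0) = phi_1 gamma(1) + phi_2 gamma(2) + c_0
  (E1) gamma(1) = phi_1 gamma(0) + phi_2 gamma(1) + c_1
  (E2) gamma(2) = phi_1 gamma(1) + phi_2 gamma(0)
From (E1): gamma(1) = A gamma(0) + B with
  A = phi_1 / (1 - phi_2) = -0.493 / 0.643 = -0.766719,   B = c_1 / (1 - phi_2) = 0 / 0.643 = 0.
Insert (E2) into (E0): gamma(0) (1 - phi_2^2) = phi_1 (1 + phi_2) gamma(1) + c_0.
  phi_1 (1 + phi_2) = (-0.493)(1.357) = -0.669001,   1 - phi_2^2 = 0.872551.
Replace gamma(1) by A gamma(0) + B and collect gamma(0):
  gamma(0) [0.872551 - (-0.669001)(-0.766719)] = c_0 = 1
  gamma(0) * 0.359616 = 1
  gamma(0) = 1 / 0.359616 = 2.780747.
  gamma(1) = A gamma(0) = (-0.766719)(2.780747) = -2.13205.
Therefore gamma(1) = -2.1321 (to 4 decimal places).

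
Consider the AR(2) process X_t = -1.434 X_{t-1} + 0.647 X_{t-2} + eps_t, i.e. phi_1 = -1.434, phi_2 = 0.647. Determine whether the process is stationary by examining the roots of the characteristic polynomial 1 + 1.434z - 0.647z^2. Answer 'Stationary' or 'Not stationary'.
\text{Not stationary}

The AR(p) characteristic polynomial is P(z) = 1 + 1.434z - 0.647z^2.
Stationarity requires all roots to lie outside the unit circle, i.e. |z| > 1 for every root.
Set 1 + (1.434) z + (-0.647) z^2 = 0, i.e. a z^2 + b z + c = 0 with a = -0.647, b = 1.434, c = 1.
Discriminant D = b^2 - 4ac = (1.434)^2 - 4*(-0.647)*1 = 2.056356 - (-2.588) = 4.644356.
D >= 0, so the roots are real: z = (-b +/- sqrt(D)) / (2a) = (-1.434 +/- 2.155077) / (-1.294).
  z_1 = (-1.434 + 2.155077) / (-1.294) = -0.5572,   |z_1| = 0.5572.
  z_2 = (-1.434 - 2.155077) / (-1.294) = 2.7736,   |z_2| = 2.7736.
Moduli of all roots: 0.5572, 2.7736.
All moduli strictly greater than 1? No.
Verdict: Not stationary.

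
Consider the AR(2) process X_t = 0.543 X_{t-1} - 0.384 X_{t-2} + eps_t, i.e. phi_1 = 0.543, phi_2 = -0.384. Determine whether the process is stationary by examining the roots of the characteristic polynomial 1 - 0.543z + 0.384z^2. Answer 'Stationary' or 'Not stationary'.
\text{Stationary}

The AR(p) characteristic polynomial is P(z) = 1 - 0.543z + 0.384z^2.
Stationarity requires all roots to lie outside the unit circle, i.e. |z| > 1 for every root.
Set 1 + (-0.543) z + (0.384) z^2 = 0, i.e. a z^2 + b z + c = 0 with a = 0.384, b = -0.543, c = 1.
Discriminant D = b^2 - 4ac = (-0.543)^2 - 4*(0.384)*1 = 0.294849 - (1.536) = -1.241151.
D < 0, so the roots are the complex-conjugate pair z = (-b +/- i sqrt(-D)) / (2a) = 0.707 +/- 1.4506i.
For a conjugate pair |z|^2 = z * conj(z) = (product of roots) = c/a = 1/(0.384) = 2.604167, so |z| = sqrt(2.604167) = 1.6137 for both roots.
Moduli of all roots: 1.6137, 1.6137.
All moduli strictly greater than 1? Yes.
Verdict: Stationary.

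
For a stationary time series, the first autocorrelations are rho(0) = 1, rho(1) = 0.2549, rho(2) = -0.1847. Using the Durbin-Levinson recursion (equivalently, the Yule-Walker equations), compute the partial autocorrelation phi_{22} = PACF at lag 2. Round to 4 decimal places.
\phi_{22} = -0.2670

The PACF at lag k is phi_{kk}, the last component of the solution
to the Yule-Walker system G_k phi = r_k where
  (G_k)_{ij} = rho(|i - j|), (r_k)_i = rho(i), i,j = 1..k.
Equivalently, Durbin-Levinson gives phi_{kk} iteratively:
  phi_{11} = rho(1)
  phi_{kk} = [rho(k) - sum_{j=1..k-1} phi_{k-1,j} rho(k-j)]
            / [1 - sum_{j=1..k-1} phi_{k-1,j} rho(j)],
  phi_{k,j} = phi_{k-1,j} - phi_{kk} phi_{k-1,k-j},  j = 1..k-1.
Step k = 1:
  phi_11 = rho(1) = 0.2549.
Step k = 2:
  phi_22 = [rho(2) - phi_11 rho(1)] / [1 - phi_11 rho(1)] = [-0.1847 - (0.2549)(0.2549)] / [1 - (0.2549)(0.2549)]
         = -0.24967401 / 0.93502599 = -0.267.
Therefore phi_{22} = -0.2670.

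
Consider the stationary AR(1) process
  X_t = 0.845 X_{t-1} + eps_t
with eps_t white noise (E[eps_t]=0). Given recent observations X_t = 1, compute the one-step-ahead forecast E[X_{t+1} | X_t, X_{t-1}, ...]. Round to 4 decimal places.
E[X_{t+1} \mid \mathcal F_t] = 0.8450

For an AR(p) model X_t = c + sum_i phi_i X_{t-i} + eps_t, the
one-step-ahead conditional mean is
  E[X_{t+1} | X_t, ...] = c + sum_i phi_i X_{t+1-i}.
Substitute known values:
  E[X_{t+1} | ...] = (0.845) * (1)
                   = 0.8450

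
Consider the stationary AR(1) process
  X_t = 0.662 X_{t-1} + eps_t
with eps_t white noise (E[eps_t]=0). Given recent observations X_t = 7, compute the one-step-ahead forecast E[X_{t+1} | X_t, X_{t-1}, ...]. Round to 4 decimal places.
E[X_{t+1} \mid \mathcal F_t] = 4.6340

For an AR(p) model X_t = c + sum_i phi_i X_{t-i} + eps_t, the
one-step-ahead conditional mean is
  E[X_{t+1} | X_t, ...] = c + sum_i phi_i X_{t+1-i}.
Substitute known values:
  E[X_{t+1} | ...] = (0.662) * (7)
                   = 4.6340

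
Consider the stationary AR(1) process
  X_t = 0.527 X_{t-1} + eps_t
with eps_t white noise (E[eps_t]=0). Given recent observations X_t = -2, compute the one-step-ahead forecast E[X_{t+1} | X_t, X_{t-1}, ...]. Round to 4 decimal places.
E[X_{t+1} \mid \mathcal F_t] = -1.0540

For an AR(p) model X_t = c + sum_i phi_i X_{t-i} + eps_t, the
one-step-ahead conditional mean is
  E[X_{t+1} | X_t, ...] = c + sum_i phi_i X_{t+1-i}.
Substitute known values:
  E[X_{t+1} | ...] = (0.527) * (-2)
                   = -1.0540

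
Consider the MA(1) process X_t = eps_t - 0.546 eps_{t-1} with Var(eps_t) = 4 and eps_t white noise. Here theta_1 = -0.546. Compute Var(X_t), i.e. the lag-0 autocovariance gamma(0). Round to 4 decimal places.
\gamma(0) = 5.1925

For an MA(q) process X_t = eps_t + sum_i theta_i eps_{t-i} with
Var(eps_t) = sigma^2, the variance is
  gamma(0) = sigma^2 * (1 + sum_i theta_i^2).
  sum_i theta_i^2 = (-0.546)^2 = 0.298116.
  gamma(0) = 4 * (1 + 0.298116) = 4 * 1.298116 = 5.192464, which rounds to 5.1925.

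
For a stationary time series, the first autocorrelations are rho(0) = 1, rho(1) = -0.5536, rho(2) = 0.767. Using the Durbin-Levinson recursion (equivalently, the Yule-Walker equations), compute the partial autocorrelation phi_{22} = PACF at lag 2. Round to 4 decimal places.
\phi_{22} = 0.6640

The PACF at lag k is phi_{kk}, the last component of the solution
to the Yule-Walker system G_k phi = r_k where
  (G_k)_{ij} = rho(|i - j|), (r_k)_i = rho(i), i,j = 1..k.
Equivalently, Durbin-Levinson gives phi_{kk} iteratively:
  phi_{11} = rho(1)
  phi_{kk} = [rho(k) - sum_{j=1..k-1} phi_{k-1,j} rho(k-j)]
            / [1 - sum_{j=1..k-1} phi_{k-1,j} rho(j)],
  phi_{k,j} = phi_{k-1,j} - phi_{kk} phi_{k-1,k-j},  j = 1..k-1.
Step k = 1:
  phi_11 = rho(1) = -0.5536.
Step k = 2:
  phi_22 = [rho(2) - phi_11 rho(1)] / [1 - phi_11 rho(1)] = [0.767 - (-0.5536)(-0.5536)] / [1 - (-0.5536)(-0.5536)]
         = 0.46052704 / 0.69352704 = 0.664.
Therefore phi_{22} = 0.6640.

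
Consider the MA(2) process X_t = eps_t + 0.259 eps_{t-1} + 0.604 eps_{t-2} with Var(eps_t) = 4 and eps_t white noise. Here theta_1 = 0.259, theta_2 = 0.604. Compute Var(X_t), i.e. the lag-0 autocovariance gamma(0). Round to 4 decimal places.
\gamma(0) = 5.7276

For an MA(q) process X_t = eps_t + sum_i theta_i eps_{t-i} with
Var(eps_t) = sigma^2, the variance is
  gamma(0) = sigma^2 * (1 + sum_i theta_i^2).
  sum_i theta_i^2 = (0.259)^2 + (0.604)^2 = 0.067081 + 0.364816 = 0.431897.
  gamma(0) = 4 * (1 + 0.431897) = 4 * 1.431897 = 5.727588, which rounds to 5.7276.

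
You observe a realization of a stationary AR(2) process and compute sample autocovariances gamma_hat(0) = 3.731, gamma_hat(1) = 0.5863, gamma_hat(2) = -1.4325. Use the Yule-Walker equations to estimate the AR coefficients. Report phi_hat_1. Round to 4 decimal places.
\hat\phi_{1} = 0.2230

The Yule-Walker equations for an AR(p) process read, in matrix form,
  Gamma_p phi = r_p,   with   (Gamma_p)_{ij} = gamma(|i - j|),
                       (r_p)_i = gamma(i),   i,j = 1..p.
Substitute the sample gammas (Toeplitz matrix and right-hand side of size 2):
  Gamma_p = [[3.731, 0.5863], [0.5863, 3.731]]
  r_p     = [0.5863, -1.4325]
Written out:
  3.731 phi_1 + 0.5863 phi_2 = 0.5863
  0.5863 phi_1 + 3.731 phi_2 = -1.4325
Solve by Cramer's rule:
  det = gamma(0)^2 - gamma(1)^2 = (3.731)^2 - (0.5863)^2 = 13.920361 - 0.34374769 = 13.57661331
  phi_hat_1 = [gamma(1) gamma(0) - gamma(1) gamma(2)] / det = [(0.5863)(3.731) - (0.5863)(-1.4325)] / 13.57661331 = 3.02736005 / 13.57661331 = 0.223
  phi_hat_2 = [gamma(0) gamma(2) - gamma(1)^2] / det = [(3.731)(-1.4325) - (0.5863)^2] / 13.57661331 = -5.68840519 / 13.57661331 = -0.419
So phi_hat = [0.2230, -0.4190].
Therefore phi_hat_1 = 0.2230.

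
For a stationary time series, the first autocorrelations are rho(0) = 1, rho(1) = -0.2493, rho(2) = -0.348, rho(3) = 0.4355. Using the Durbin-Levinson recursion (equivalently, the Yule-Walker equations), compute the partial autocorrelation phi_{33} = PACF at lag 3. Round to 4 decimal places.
\phi_{33} = 0.2660

The PACF at lag k is phi_{kk}, the last component of the solution
to the Yule-Walker system G_k phi = r_k where
  (G_k)_{ij} = rho(|i - j|), (r_k)_i = rho(i), i,j = 1..k.
Equivalently, Durbin-Levinson gives phi_{kk} iteratively:
  phi_{11} = rho(1)
  phi_{kk} = [rho(k) - sum_{j=1..k-1} phi_{k-1,j} rho(k-j)]
            / [1 - sum_{j=1..k-1} phi_{k-1,j} rho(j)],
  phi_{k,j} = phi_{k-1,j} - phi_{kk} phi_{k-1,k-j},  j = 1..k-1.
Step k = 1:
  phi_11 = rho(1) = -0.2493.
Step k = 2:
  phi_22 = [rho(2) - phi_11 rho(1)] / [1 - phi_11 rho(1)] = [-0.348 - (-0.2493)(-0.2493)] / [1 - (-0.2493)(-0.2493)]
         = -0.41015049 / 0.93784951 = -0.437331.
  Update: phi_21 = phi_11 - phi_22 phi_11 = -0.2493 - (-0.437331)(-0.2493) = -0.358327.
Step k = 3:
  phi_33 = [rho(3) - phi_21 rho(2) - phi_22 rho(1)] / [1 - phi_21 rho(1) - phi_22 rho(2)]
    numerator   = 0.4355 - (-0.358327)(-0.348) - (-0.437331)(-0.2493) = 0.20177578
    denominator = 1 - (-0.358327)(-0.2493) - (-0.437331)(-0.348) = 0.75847806
  phi_33 = 0.20177578 / 0.75847806 = 0.266.
Therefore phi_{33} = 0.2660.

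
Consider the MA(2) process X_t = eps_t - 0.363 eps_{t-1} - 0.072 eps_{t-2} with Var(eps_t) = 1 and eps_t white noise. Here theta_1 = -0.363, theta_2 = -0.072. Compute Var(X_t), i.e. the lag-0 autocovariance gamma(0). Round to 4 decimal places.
\gamma(0) = 1.1370

For an MA(q) process X_t = eps_t + sum_i theta_i eps_{t-i} with
Var(eps_t) = sigma^2, the variance is
  gamma(0) = sigma^2 * (1 + sum_i theta_i^2).
  sum_i theta_i^2 = (-0.363)^2 + (-0.072)^2 = 0.131769 + 0.005184 = 0.136953.
  gamma(0) = 1 * (1 + 0.136953) = 1 * 1.136953 = 1.136953, which rounds to 1.1370.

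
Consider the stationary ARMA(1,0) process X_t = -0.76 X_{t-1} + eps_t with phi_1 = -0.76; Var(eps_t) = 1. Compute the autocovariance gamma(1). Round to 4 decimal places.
\gamma(1) = -1.7992

Multiply the model equation by X_{t-k} and take expectations. With theta_0 = psi_0 = 1 and psi_j the MA(infinity) weights, this gives
  gamma(k) - sum_i phi_i gamma(k-i) = c_k,
  c_k = sigma^2 * sum_{j=k..q} theta_j psi_{j-k}   (c_k = 0 for k > q),
using gamma(-m) = gamma(m).
Pure AR (q = 0): c_0 = sigma^2 = 1, c_k = 0 for k >= 1.
Equations for k = 0 and k = 1 (AR order 1):
  gamma(0) = phi_1 gamma(1) + c_0
  gamma(1) = phi_1 gamma(0) + c_1
Substituting the second into the first: gamma(0) (1 - phi_1^2) = c_0 + phi_1 c_1, so
  gamma(0) = c_0 / (1 - phi_1^2) = 1 / (1 - (-0.76)^2) = 1 / 0.4224 = 2.367424.
  gamma(1) = phi_1 gamma(0) = (-0.76)(2.367424) = -1.799242.
Therefore gamma(1) = -1.7992 (to 4 decimal places).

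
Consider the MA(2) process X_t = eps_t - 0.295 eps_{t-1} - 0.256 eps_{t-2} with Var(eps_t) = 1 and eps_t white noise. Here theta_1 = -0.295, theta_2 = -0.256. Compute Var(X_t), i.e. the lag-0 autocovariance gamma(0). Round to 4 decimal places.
\gamma(0) = 1.1526

For an MA(q) process X_t = eps_t + sum_i theta_i eps_{t-i} with
Var(eps_t) = sigma^2, the variance is
  gamma(0) = sigma^2 * (1 + sum_i theta_i^2).
  sum_i theta_i^2 = (-0.295)^2 + (-0.256)^2 = 0.087025 + 0.065536 = 0.152561.
  gamma(0) = 1 * (1 + 0.152561) = 1 * 1.152561 = 1.152561, which rounds to 1.1526.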